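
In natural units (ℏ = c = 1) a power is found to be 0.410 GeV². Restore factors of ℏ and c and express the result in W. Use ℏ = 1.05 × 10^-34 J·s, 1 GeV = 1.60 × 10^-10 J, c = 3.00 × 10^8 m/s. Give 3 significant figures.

1.00 × 10^14 W

Power is [E]/[T] = [E]²/ℏ.
1 GeV² → 1/ℏ × (1 GeV in J)² = 2.44 × 10^14 W.
Result: 0.410 × 2.44 × 10^14 = 1.00 × 10^14 W.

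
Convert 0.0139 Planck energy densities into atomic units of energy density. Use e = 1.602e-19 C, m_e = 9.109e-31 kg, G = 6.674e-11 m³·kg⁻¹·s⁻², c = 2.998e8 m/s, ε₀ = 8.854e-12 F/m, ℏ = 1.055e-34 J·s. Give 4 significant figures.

2.198e98

Planck energy density: u_P = c⁷/(ℏG²) = 4.632e113 J/m³
atomic unit of energy density: u_au = E_h/a₀³ = m_e⁴e¹⁰/((4πε₀)⁵ℏ⁸) = 2.929e13 J/m³
0.0139 × 4.632e113 / 2.929e13 = 2.198e98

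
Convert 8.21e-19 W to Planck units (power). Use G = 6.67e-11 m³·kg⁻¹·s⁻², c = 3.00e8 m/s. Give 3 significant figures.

2.25e-71

Planck power: P_P = c⁵/G = 3.64e52 W.
8.21e-19 / 3.64e52 = 2.25e-71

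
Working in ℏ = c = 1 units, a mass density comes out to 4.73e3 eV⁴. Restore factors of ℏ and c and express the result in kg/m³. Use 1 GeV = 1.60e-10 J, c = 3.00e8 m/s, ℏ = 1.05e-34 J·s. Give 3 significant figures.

Mass density is [E]/(c²[L]³) = [E]⁴/(ℏ³c⁵).
1 GeV⁴ → 1/(ℏ³c⁵) × (1 GeV in J)⁴ = 2.33e20 kg/m³.
Convert the energy scale: 4.73e3 eV⁴ = 4.73e-33 GeV⁴.
Result: 4.73e-33 × 2.33e20 = 1.10e-12 kg/m³.

1.10e-12 kg/m³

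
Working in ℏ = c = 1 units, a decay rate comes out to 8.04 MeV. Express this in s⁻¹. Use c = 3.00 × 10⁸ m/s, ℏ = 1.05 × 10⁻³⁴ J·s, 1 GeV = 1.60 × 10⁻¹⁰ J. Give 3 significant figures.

1.23 × 10²² s⁻¹

A rate is [E]/ℏ; divide by ℏ.
1 GeV → 1/ℏ × (1 GeV in J) = 1.52 × 10²⁴ s⁻¹.
Convert the energy scale: 8.04 MeV = 8.04 × 10⁻³ GeV.
Result: 8.04 × 10⁻³ × 1.52 × 10²⁴ = 1.23 × 10²² s⁻¹.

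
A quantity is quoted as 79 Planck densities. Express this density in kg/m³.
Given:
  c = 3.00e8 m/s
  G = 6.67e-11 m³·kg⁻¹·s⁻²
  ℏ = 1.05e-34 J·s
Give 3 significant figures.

4.11e98 kg/m³

One Planck density: ρ_P = c⁵/(ℏG²) = 5.20e96 kg/m³.
79 × 5.20e96 kg/m³ = 4.11e98 kg/m³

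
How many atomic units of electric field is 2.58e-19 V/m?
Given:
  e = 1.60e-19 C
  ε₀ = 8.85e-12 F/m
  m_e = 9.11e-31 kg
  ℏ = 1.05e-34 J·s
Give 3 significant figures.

atomic unit of electric field: E_au = E_h/(e a₀) = m_e²e⁵/((4πε₀)³ℏ⁴) = 5.20e11 V/m.
2.58e-19 / 5.20e11 = 4.96e-31

4.96e-31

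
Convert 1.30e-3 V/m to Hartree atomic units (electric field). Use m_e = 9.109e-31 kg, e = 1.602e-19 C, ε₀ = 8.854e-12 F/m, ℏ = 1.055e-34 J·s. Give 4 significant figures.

atomic unit of electric field: E_au = E_h/(e a₀) = m_e²e⁵/((4πε₀)³ℏ⁴) = 5.131e11 V/m.
1.30e-3 / 5.131e11 = 2.534e-15

2.534e-15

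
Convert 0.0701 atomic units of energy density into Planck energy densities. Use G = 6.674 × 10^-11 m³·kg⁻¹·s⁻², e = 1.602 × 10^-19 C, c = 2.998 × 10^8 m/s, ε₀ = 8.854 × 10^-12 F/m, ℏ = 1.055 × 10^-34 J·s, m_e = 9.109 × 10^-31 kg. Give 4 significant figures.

4.433 × 10^-102

atomic unit of energy density: u_au = E_h/a₀³ = m_e⁴e¹⁰/((4πε₀)⁵ℏ⁸) = 2.929 × 10^13 J/m³
Planck energy density: u_P = c⁷/(ℏG²) = 4.632 × 10^113 J/m³
0.0701 × 2.929 × 10^13 / 4.632 × 10^113 = 4.433 × 10^-102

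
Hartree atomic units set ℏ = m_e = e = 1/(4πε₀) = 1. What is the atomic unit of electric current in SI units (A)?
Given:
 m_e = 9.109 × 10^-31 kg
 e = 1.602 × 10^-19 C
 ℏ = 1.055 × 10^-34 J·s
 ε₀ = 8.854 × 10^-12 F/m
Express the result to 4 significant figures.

6.612 × 10^-3 A

The unique combination of the constants set to 1 with dimensions of current is I_au = e E_h/ℏ = m_e e⁵/((4πε₀)²ℏ³).
E_h = 4.354 × 10^-18 J
e·E_h/ℏ = 6.612 × 10^-3 A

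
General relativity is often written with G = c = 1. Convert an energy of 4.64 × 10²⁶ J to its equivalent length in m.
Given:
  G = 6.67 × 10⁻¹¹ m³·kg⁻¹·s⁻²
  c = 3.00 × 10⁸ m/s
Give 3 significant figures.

Energy → length via G/c⁴.
4.64 × 10²⁶ J × (G/c⁴) = 3.82 × 10⁻¹⁸ m

3.82 × 10⁻¹⁸ m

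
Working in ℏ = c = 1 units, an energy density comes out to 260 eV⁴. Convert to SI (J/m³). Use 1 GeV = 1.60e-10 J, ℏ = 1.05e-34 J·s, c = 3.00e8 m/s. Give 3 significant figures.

5.45e3 J/m³

[E]/[L]³ = [E]⁴/(ℏc)³; restore (ℏc)⁻³.
1 GeV⁴ → 1/(ℏc)³ × (1 GeV in J)⁴ = 2.10e37 J/m³.
Convert the energy scale: 260 eV⁴ = 2.60e-34 GeV⁴.
Result: 2.60e-34 × 2.10e37 = 5.45e3 J/m³.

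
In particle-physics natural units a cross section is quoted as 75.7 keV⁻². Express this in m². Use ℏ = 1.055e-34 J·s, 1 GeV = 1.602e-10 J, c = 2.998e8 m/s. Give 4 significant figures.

Area is [L]² = [E]⁻²·(ℏc)²; restore (ℏc)².
1 GeV⁻² → (ℏc)² × (1 GeV in J)⁻² = 3.898e-32 m².
Convert the energy scale: 75.7 keV⁻² = 7.57e13 GeV⁻².
Result: 7.57e13 × 3.898e-32 = 2.951e-18 m².

2.951e-18 m²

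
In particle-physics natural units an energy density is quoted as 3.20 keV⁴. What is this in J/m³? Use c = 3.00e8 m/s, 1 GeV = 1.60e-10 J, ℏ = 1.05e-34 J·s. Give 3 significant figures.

6.71e13 J/m³

[E]/[L]³ = [E]⁴/(ℏc)³; restore (ℏc)⁻³.
1 GeV⁴ → 1/(ℏc)³ × (1 GeV in J)⁴ = 2.10e37 J/m³.
Convert the energy scale: 3.20 keV⁴ = 3.20e-24 GeV⁴.
Result: 3.20e-24 × 2.10e37 = 6.71e13 J/m³.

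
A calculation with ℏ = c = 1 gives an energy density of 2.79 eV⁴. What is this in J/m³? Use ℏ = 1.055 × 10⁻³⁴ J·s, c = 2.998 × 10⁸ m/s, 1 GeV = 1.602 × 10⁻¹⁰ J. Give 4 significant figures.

58.08 J/m³

[E]/[L]³ = [E]⁴/(ℏc)³; restore (ℏc)⁻³.
1 GeV⁴ → 1/(ℏc)³ × (1 GeV in J)⁴ = 2.082 × 10³⁷ J/m³.
Convert the energy scale: 2.79 eV⁴ = 2.79 × 10⁻³⁶ GeV⁴.
Result: 2.79 × 10⁻³⁶ × 2.082 × 10³⁷ = 58.08 J/m³.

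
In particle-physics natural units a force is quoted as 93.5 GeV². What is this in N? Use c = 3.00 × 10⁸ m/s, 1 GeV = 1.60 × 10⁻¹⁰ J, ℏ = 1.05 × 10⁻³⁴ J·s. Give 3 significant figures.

Force is [E]/[L] = [E]²/(ℏc); restore (ℏc)⁻¹.
1 GeV² → 1/(ℏc) × (1 GeV in J)² = 8.13 × 10⁵ N.
Result: 93.5 × 8.13 × 10⁵ = 7.60 × 10⁷ N.

7.60 × 10⁷ N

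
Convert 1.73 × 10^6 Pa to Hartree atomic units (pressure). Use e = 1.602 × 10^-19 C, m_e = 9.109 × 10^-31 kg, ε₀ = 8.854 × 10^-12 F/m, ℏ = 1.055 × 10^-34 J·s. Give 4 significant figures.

5.906 × 10^-8

atomic unit of pressure: P_au = E_h/a₀³ = m_e⁴e¹⁰/((4πε₀)⁵ℏ⁸) = 2.929 × 10^13 Pa.
1.73 × 10^6 / 2.929 × 10^13 = 5.906 × 10^-8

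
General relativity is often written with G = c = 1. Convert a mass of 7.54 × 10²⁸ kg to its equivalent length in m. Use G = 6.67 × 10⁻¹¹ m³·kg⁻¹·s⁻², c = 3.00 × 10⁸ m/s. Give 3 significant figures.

55.9 m

In G = c = 1 units mass has dimensions of length; the conversion factor is G/c².
7.54 × 10²⁸ kg × (G/c²) = 55.9 m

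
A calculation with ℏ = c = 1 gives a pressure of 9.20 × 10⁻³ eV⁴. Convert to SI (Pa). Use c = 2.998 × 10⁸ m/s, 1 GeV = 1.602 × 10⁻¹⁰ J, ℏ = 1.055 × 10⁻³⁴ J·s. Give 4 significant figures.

Pressure is [E]/[L]³ = [E]⁴/(ℏc)³.
1 GeV⁴ → 1/(ℏc)³ × (1 GeV in J)⁴ = 2.082 × 10³⁷ Pa.
Convert the energy scale: 9.20 × 10⁻³ eV⁴ = 9.20 × 10⁻³⁹ GeV⁴.
Result: 9.20 × 10⁻³⁹ × 2.082 × 10³⁷ = 0.1915 Pa.

0.1915 Pa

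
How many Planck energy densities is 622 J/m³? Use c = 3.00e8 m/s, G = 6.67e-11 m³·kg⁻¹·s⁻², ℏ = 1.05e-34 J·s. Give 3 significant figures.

1.33e-111

Planck energy density: u_P = c⁷/(ℏG²) = 4.68e113 J/m³.
622 / 4.68e113 = 1.33e-111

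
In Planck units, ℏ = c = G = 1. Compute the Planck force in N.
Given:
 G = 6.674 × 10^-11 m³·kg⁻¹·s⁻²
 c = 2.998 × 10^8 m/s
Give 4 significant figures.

1.210 × 10^44 N

The unique combination of the constants set to 1 with dimensions of force is F_P = c⁴/G.
  = 8.078 × 10^33 / 6.674 × 10^-11
  = 1.210 × 10^44 N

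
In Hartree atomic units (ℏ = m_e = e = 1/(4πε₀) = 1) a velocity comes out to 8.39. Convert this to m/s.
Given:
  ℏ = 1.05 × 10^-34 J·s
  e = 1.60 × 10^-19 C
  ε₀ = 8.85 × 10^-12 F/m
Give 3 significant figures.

1.84 × 10^7 m/s

One atomic unit of velocity: v_au = e²/(4πε₀ℏ) = 2.19 × 10^6 m/s.
8.39 × 2.19 × 10^6 m/s = 1.84 × 10^7 m/s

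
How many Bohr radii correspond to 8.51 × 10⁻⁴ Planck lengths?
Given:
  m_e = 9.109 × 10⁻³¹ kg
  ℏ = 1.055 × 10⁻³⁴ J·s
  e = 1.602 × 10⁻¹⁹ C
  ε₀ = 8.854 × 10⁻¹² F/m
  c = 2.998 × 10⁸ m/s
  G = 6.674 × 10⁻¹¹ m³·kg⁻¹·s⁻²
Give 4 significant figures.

2.597 × 10⁻²⁸

Planck length: ℓ_P = √(ℏG/c³) = 1.616 × 10⁻³⁵ m
Bohr radius: a₀ = 4πε₀ℏ²/(m_e e²) = 5.297 × 10⁻¹¹ m
8.51 × 10⁻⁴ × 1.616 × 10⁻³⁵ / 5.297 × 10⁻¹¹ = 2.597 × 10⁻²⁸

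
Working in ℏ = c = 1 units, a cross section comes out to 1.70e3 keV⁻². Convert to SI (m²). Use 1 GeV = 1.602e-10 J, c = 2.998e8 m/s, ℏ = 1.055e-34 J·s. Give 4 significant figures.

6.627e-17 m²

Area is [L]² = [E]⁻²·(ℏc)²; restore (ℏc)².
1 GeV⁻² → (ℏc)² × (1 GeV in J)⁻² = 3.898e-32 m².
Convert the energy scale: 1.70e3 keV⁻² = 1.70e15 GeV⁻².
Result: 1.70e15 × 3.898e-32 = 6.627e-17 m².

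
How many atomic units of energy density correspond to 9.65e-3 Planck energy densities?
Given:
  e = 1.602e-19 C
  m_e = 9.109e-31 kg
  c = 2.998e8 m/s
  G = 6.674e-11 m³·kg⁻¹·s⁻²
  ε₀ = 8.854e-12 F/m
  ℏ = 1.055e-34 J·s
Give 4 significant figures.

Planck energy density: u_P = c⁷/(ℏG²) = 4.632e113 J/m³
atomic unit of energy density: u_au = E_h/a₀³ = m_e⁴e¹⁰/((4πε₀)⁵ℏ⁸) = 2.929e13 J/m³
9.65e-3 × 4.632e113 / 2.929e13 = 1.526e98

1.526e98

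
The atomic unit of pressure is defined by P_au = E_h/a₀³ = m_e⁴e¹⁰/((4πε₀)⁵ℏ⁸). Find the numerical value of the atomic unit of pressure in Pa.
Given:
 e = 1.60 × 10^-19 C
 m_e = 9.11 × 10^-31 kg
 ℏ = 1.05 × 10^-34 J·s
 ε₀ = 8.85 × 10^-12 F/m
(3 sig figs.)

3.01 × 10^13 Pa

P_au = E_h/a₀³ = m_e⁴e¹⁰/((4πε₀)⁵ℏ⁸)
E_h = 4.38 × 10^-18 J
a₀ = 5.26 × 10^-11 m
E_h/a₀³ = 3.01 × 10^13 Pa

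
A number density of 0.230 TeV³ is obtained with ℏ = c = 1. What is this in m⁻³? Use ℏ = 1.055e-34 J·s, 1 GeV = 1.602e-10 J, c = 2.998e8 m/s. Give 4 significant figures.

2.989e55 m⁻³

Number density is [L]⁻³ = [E]³/(ℏc)³.
1 GeV³ → 1/(ℏc)³ × (1 GeV in J)³ = 1.299e47 m⁻³.
Convert the energy scale: 0.230 TeV³ = 2.30e8 GeV³.
Result: 2.30e8 × 1.299e47 = 2.989e55 m⁻³.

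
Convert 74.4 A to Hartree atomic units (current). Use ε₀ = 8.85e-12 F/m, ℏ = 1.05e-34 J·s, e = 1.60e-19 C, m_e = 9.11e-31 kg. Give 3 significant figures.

1.12e4

atomic unit of electric current: I_au = e E_h/ℏ = m_e e⁵/((4πε₀)²ℏ³) = 6.67e-3 A.
74.4 / 6.67e-3 = 1.12e4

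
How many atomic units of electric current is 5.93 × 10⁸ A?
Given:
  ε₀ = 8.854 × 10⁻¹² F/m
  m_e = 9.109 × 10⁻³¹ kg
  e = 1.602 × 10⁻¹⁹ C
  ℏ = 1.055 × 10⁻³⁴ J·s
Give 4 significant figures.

8.969 × 10¹⁰

atomic unit of electric current: I_au = e E_h/ℏ = m_e e⁵/((4πε₀)²ℏ³) = 6.612 × 10⁻³ A.
5.93 × 10⁸ / 6.612 × 10⁻³ = 8.969 × 10¹⁰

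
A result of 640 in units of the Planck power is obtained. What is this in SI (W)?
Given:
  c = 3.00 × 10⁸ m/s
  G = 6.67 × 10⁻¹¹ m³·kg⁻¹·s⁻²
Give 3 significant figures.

One Planck power: P_P = c⁵/G = 3.64 × 10⁵² W.
640 × 3.64 × 10⁵² W = 2.33 × 10⁵⁵ W

2.33 × 10⁵⁵ W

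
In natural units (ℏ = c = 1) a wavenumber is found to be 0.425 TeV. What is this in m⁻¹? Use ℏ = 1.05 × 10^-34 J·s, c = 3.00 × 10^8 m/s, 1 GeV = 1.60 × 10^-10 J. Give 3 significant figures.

Inverse length is [E]/(ℏc).
1 GeV → 1/(ℏc) × (1 GeV in J) = 5.08 × 10^15 m⁻¹.
Convert the energy scale: 0.425 TeV = 425 GeV.
Result: 425 × 5.08 × 10^15 = 2.16 × 10^18 m⁻¹.

2.16 × 10^18 m⁻¹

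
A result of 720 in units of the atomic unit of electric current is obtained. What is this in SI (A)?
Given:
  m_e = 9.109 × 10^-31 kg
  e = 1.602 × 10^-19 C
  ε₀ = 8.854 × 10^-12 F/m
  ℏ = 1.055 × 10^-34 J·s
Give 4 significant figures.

One atomic unit of electric current: I_au = e E_h/ℏ = m_e e⁵/((4πε₀)²ℏ³) = 6.612 × 10^-3 A.
720 × 6.612 × 10^-3 A = 4.761 A

4.761 A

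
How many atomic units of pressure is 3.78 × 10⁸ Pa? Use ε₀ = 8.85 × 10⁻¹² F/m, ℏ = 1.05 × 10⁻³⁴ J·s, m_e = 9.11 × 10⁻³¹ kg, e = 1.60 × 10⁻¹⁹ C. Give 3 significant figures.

1.25 × 10⁻⁵

atomic unit of pressure: P_au = E_h/a₀³ = m_e⁴e¹⁰/((4πε₀)⁵ℏ⁸) = 3.01 × 10¹³ Pa.
3.78 × 10⁸ / 3.01 × 10¹³ = 1.25 × 10⁻⁵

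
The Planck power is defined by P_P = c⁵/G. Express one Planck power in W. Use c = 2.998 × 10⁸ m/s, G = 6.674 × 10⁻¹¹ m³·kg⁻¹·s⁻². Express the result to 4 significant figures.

P_P = c⁵/G
  = 2.422 × 10⁴² / 6.674 × 10⁻¹¹
  = 3.629 × 10⁵² W

3.629 × 10⁵² W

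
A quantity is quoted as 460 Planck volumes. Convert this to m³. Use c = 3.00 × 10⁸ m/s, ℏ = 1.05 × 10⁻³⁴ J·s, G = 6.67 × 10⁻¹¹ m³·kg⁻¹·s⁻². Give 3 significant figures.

One Planck volume: V_P = (ℏG/c³)^(3/2) = 4.18 × 10⁻¹⁰⁵ m³.
460 × 4.18 × 10⁻¹⁰⁵ m³ = 1.92 × 10⁻¹⁰² m³

1.92 × 10⁻¹⁰² m³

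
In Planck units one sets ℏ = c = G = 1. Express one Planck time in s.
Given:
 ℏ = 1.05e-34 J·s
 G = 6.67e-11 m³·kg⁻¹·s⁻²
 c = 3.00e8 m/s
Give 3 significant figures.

5.37e-44 s

t_P = √(ℏG/c⁵)
  = √(2.88e-87)
  = 5.37e-44 s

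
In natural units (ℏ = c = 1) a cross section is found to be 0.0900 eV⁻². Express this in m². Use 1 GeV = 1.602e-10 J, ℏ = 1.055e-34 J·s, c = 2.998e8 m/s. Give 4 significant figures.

Area is [L]² = [E]⁻²·(ℏc)²; restore (ℏc)².
1 GeV⁻² → (ℏc)² × (1 GeV in J)⁻² = 3.898e-32 m².
Convert the energy scale: 0.0900 eV⁻² = 9.00e16 GeV⁻².
Result: 9.00e16 × 3.898e-32 = 3.508e-15 m².

3.508e-15 m²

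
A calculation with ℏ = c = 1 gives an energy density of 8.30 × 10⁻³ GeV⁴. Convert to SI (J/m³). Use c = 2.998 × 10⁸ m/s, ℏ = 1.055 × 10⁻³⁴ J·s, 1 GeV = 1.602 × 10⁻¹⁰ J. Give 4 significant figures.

[E]/[L]³ = [E]⁴/(ℏc)³; restore (ℏc)⁻³.
1 GeV⁴ → 1/(ℏc)³ × (1 GeV in J)⁴ = 2.082 × 10³⁷ J/m³.
Result: 8.30 × 10⁻³ × 2.082 × 10³⁷ = 1.728 × 10³⁵ J/m³.

1.728 × 10³⁵ J/m³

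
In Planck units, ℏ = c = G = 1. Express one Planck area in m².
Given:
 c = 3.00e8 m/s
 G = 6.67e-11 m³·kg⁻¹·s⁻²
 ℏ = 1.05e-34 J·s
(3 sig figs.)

2.59e-70 m²

The unique combination of the constants set to 1 with dimensions of area is A_P = ℏG/c³.
  = 7.00e-45 / 2.70e25
  = 2.59e-70 m²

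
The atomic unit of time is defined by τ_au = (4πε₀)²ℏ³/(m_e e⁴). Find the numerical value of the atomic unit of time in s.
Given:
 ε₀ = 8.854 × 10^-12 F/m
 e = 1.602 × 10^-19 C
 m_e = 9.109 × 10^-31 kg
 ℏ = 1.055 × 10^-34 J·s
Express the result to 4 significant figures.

2.423 × 10^-17 s

τ_au = (4πε₀)²ℏ³/(m_e e⁴)
E_h = 4.354 × 10^-18 J
ℏ/E_h = 2.423 × 10^-17 s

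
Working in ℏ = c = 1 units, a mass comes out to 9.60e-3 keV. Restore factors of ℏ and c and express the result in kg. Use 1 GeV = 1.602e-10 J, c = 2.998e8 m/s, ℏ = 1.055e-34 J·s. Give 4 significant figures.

Mass is [E]/c²; divide by c².
1 GeV → 1/c² × (1 GeV in J) = 1.782e-27 kg.
Convert the energy scale: 9.60e-3 keV = 9.60e-9 GeV.
Result: 9.60e-9 × 1.782e-27 = 1.711e-35 kg.

1.711e-35 kg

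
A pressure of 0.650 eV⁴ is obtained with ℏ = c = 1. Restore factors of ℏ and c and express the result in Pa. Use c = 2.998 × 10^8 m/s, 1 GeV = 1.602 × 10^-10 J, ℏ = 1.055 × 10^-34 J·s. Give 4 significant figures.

Pressure is [E]/[L]³ = [E]⁴/(ℏc)³.
1 GeV⁴ → 1/(ℏc)³ × (1 GeV in J)⁴ = 2.082 × 10^37 Pa.
Convert the energy scale: 0.650 eV⁴ = 6.50 × 10^-37 GeV⁴.
Result: 6.50 × 10^-37 × 2.082 × 10^37 = 13.53 Pa.

13.53 Pa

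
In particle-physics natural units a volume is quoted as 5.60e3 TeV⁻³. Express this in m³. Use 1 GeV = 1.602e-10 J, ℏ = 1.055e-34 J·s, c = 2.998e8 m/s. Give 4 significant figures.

Volume is [L]³ = [E]⁻³·(ℏc)³.
1 GeV⁻³ → (ℏc)³ × (1 GeV in J)⁻³ = 7.696e-48 m³.
Convert the energy scale: 5.60e3 TeV⁻³ = 5.60e-6 GeV⁻³.
Result: 5.60e-6 × 7.696e-48 = 4.310e-53 m³.

4.310e-53 m³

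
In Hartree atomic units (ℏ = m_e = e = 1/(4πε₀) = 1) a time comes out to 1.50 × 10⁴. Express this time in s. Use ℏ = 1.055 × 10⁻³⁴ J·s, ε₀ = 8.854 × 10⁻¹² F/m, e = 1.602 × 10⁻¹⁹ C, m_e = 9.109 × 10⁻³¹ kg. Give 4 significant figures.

One atomic unit of time: τ_au = (4πε₀)²ℏ³/(m_e e⁴) = 2.423 × 10⁻¹⁷ s.
1.50 × 10⁴ × 2.423 × 10⁻¹⁷ s = 3.634 × 10⁻¹³ s

3.634 × 10⁻¹³ s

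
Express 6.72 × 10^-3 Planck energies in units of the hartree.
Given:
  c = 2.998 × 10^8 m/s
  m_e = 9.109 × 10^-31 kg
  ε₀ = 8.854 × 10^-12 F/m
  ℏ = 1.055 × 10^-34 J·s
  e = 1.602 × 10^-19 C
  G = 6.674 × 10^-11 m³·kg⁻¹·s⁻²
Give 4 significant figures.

3.020 × 10^24

Planck energy: E_P = √(ℏc⁵/G) = 1.957 × 10^9 J
hartree: E_h = m_e e⁴/(4πε₀ℏ)² = 4.354 × 10^-18 J
6.72 × 10^-3 × 1.957 × 10^9 / 4.354 × 10^-18 = 3.020 × 10^24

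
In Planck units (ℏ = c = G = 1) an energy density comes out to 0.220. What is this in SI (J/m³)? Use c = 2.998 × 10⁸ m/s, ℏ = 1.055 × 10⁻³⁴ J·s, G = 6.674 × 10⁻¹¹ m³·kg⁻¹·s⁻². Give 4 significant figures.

1.019 × 10¹¹³ J/m³

One Planck energy density: u_P = c⁷/(ℏG²) = 4.632 × 10¹¹³ J/m³.
0.220 × 4.632 × 10¹¹³ J/m³ = 1.019 × 10¹¹³ J/m³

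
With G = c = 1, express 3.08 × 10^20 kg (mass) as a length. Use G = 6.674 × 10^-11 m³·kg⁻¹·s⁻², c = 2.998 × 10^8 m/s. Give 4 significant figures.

2.287 × 10^-7 m

In G = c = 1 units mass has dimensions of length; the conversion factor is G/c².
3.08 × 10^20 kg × (G/c²) = 2.287 × 10^-7 m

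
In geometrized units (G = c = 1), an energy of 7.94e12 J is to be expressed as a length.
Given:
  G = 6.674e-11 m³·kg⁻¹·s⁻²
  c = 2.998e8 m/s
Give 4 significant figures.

6.560e-32 m

Energy → length via G/c⁴.
7.94e12 J × (G/c⁴) = 6.560e-32 m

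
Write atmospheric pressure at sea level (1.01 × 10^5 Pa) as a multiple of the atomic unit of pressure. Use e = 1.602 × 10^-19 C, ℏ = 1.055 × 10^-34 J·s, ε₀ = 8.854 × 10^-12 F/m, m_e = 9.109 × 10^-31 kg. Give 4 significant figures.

3.448 × 10^-9

atomic unit of pressure: P_au = E_h/a₀³ = m_e⁴e¹⁰/((4πε₀)⁵ℏ⁸) = 2.929 × 10^13 Pa.
1.01 × 10^5 / 2.929 × 10^13 = 3.448 × 10^-9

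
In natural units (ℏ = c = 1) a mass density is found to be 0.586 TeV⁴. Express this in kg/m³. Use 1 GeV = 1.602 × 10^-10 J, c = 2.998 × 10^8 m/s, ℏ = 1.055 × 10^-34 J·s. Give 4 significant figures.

Mass density is [E]/(c²[L]³) = [E]⁴/(ℏ³c⁵).
1 GeV⁴ → 1/(ℏ³c⁵) × (1 GeV in J)⁴ = 2.316 × 10^20 kg/m³.
Convert the energy scale: 0.586 TeV⁴ = 5.86 × 10^11 GeV⁴.
Result: 5.86 × 10^11 × 2.316 × 10^20 = 1.357 × 10^32 kg/m³.

1.357 × 10^32 kg/m³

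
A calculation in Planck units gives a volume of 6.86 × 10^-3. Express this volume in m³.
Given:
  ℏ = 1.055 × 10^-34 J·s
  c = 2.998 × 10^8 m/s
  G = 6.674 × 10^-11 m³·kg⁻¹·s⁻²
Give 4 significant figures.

2.898 × 10^-107 m³

One Planck volume: V_P = (ℏG/c³)^(3/2) = 4.224 × 10^-105 m³.
6.86 × 10^-3 × 4.224 × 10^-105 m³ = 2.898 × 10^-107 m³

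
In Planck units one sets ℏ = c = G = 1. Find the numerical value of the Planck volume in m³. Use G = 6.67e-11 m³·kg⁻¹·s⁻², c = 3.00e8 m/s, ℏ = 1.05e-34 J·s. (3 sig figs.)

V_P = (ℏG/c³)^(3/2)
  = √(1.75e-209)
  = 4.18e-105 m³

4.18e-105 m³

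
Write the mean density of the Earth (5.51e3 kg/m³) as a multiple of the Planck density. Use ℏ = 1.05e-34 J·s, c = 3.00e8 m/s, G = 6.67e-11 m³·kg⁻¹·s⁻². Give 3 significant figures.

Planck density: ρ_P = c⁵/(ℏG²) = 5.20e96 kg/m³.
5.51e3 / 5.20e96 = 1.06e-93

1.06e-93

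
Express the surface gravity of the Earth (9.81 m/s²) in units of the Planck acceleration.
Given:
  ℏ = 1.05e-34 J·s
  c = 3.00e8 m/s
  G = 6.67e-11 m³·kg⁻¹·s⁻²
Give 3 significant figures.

Planck acceleration: a_P = √(c⁷/(ℏG)) = 5.59e51 m/s².
9.81 / 5.59e51 = 1.76e-51

1.76e-51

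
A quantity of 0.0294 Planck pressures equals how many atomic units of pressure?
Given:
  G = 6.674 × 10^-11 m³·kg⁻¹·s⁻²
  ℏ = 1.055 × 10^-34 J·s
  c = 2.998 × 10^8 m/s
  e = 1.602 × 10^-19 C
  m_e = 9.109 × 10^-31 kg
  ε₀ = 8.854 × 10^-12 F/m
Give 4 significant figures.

Planck pressure: p_P = c⁷/(ℏG²) = 4.632 × 10^113 Pa
atomic unit of pressure: P_au = E_h/a₀³ = m_e⁴e¹⁰/((4πε₀)⁵ℏ⁸) = 2.929 × 10^13 Pa
0.0294 × 4.632 × 10^113 / 2.929 × 10^13 = 4.649 × 10^98

4.649 × 10^98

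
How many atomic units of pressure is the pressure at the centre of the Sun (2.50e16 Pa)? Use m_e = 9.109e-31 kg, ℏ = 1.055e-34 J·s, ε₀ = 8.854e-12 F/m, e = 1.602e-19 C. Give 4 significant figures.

853.5

atomic unit of pressure: P_au = E_h/a₀³ = m_e⁴e¹⁰/((4πε₀)⁵ℏ⁸) = 2.929e13 Pa.
2.50e16 / 2.929e13 = 853.5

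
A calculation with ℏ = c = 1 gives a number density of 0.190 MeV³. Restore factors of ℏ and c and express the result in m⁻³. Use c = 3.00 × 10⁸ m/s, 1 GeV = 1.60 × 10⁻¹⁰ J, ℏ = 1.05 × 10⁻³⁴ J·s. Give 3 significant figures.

2.49 × 10³⁷ m⁻³

Number density is [L]⁻³ = [E]³/(ℏc)³.
1 GeV³ → 1/(ℏc)³ × (1 GeV in J)³ = 1.31 × 10⁴⁷ m⁻³.
Convert the energy scale: 0.190 MeV³ = 1.90 × 10⁻¹⁰ GeV³.
Result: 1.90 × 10⁻¹⁰ × 1.31 × 10⁴⁷ = 2.49 × 10³⁷ m⁻³.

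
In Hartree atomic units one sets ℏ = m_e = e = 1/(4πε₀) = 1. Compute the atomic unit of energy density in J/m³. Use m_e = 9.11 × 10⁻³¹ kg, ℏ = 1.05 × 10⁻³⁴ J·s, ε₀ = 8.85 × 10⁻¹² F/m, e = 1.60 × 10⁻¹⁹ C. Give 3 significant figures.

u_au = E_h/a₀³ = m_e⁴e¹⁰/((4πε₀)⁵ℏ⁸)
E_h = 4.38 × 10⁻¹⁸ J
a₀ = 5.26 × 10⁻¹¹ m
E_h/a₀³ = 3.01 × 10¹³ J/m³

3.01 × 10¹³ J/m³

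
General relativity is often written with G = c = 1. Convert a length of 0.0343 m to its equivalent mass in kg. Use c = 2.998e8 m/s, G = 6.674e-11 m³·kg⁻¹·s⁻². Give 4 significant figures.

Length → mass via c²/G.
0.0343 m × (c²/G) = 4.619e25 kg

4.619e25 kg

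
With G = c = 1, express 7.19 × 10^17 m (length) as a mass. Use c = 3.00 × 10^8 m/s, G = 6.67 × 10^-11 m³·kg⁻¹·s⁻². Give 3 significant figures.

Length → mass via c²/G.
7.19 × 10^17 m × (c²/G) = 9.70 × 10^44 kg

9.70 × 10^44 kg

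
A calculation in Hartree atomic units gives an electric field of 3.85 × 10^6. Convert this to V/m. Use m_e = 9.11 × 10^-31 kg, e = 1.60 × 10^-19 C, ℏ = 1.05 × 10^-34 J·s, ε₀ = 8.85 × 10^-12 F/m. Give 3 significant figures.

One atomic unit of electric field: E_au = E_h/(e a₀) = m_e²e⁵/((4πε₀)³ℏ⁴) = 5.20 × 10^11 V/m.
3.85 × 10^6 × 5.20 × 10^11 V/m = 2.00 × 10^18 V/m

2.00 × 10^18 V/m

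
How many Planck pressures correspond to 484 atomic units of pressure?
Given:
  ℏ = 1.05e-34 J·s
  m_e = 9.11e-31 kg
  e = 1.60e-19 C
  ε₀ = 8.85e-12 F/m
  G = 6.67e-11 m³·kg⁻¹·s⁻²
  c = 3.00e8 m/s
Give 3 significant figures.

3.11e-98

atomic unit of pressure: P_au = E_h/a₀³ = m_e⁴e¹⁰/((4πε₀)⁵ℏ⁸) = 3.01e13 Pa
Planck pressure: p_P = c⁷/(ℏG²) = 4.68e113 Pa
484 × 3.01e13 / 4.68e113 = 3.11e-98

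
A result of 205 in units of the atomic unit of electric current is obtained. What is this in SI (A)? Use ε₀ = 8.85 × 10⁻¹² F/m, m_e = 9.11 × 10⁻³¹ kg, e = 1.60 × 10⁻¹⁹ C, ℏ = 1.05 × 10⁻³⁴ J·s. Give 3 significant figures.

One atomic unit of electric current: I_au = e E_h/ℏ = m_e e⁵/((4πε₀)²ℏ³) = 6.67 × 10⁻³ A.
205 × 6.67 × 10⁻³ A = 1.37 A

1.37 A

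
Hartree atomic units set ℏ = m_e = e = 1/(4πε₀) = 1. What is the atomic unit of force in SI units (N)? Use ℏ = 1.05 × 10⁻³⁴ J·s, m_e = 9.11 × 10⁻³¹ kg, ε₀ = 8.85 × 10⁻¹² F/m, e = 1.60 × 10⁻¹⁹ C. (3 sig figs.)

8.33 × 10⁻⁸ N

From ℏ = m_e = e = 1/(4πε₀) = 1 the force scale is F_au = E_h/a₀ = m_e²e⁶/((4πε₀)³ℏ⁴).
E_h = 4.38 × 10⁻¹⁸ J
a₀ = 5.26 × 10⁻¹¹ m
E_h/a₀ = 8.33 × 10⁻⁸ N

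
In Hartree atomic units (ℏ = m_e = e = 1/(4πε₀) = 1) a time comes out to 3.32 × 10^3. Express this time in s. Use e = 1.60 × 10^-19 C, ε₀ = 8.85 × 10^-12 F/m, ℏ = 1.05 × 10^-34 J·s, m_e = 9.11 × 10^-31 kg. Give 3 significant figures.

7.96 × 10^-14 s

One atomic unit of time: τ_au = (4πε₀)²ℏ³/(m_e e⁴) = 2.40 × 10^-17 s.
3.32 × 10^3 × 2.40 × 10^-17 s = 7.96 × 10^-14 s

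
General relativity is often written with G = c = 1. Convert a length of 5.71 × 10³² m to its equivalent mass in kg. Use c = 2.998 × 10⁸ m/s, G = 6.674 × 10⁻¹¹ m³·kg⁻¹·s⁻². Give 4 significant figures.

Length → mass via c²/G.
5.71 × 10³² m × (c²/G) = 7.690 × 10⁵⁹ kg

7.690 × 10⁵⁹ kg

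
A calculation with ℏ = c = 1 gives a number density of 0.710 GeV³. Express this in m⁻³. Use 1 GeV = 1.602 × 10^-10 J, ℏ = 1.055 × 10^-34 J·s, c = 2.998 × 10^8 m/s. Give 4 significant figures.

9.226 × 10^46 m⁻³

Number density is [L]⁻³ = [E]³/(ℏc)³.
1 GeV³ → 1/(ℏc)³ × (1 GeV in J)³ = 1.299 × 10^47 m⁻³.
Result: 0.710 × 1.299 × 10^47 = 9.226 × 10^46 m⁻³.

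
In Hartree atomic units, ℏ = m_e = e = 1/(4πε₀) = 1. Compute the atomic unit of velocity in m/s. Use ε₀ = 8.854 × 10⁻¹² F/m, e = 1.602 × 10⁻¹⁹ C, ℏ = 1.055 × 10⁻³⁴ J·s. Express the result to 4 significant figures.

2.186 × 10⁶ m/s

Dimensional analysis gives v_au = e²/(4πε₀ℏ).
  = 2.566 × 10⁻³⁸ / 1.174 × 10⁻⁴⁴
  = 2.186 × 10⁶ m/s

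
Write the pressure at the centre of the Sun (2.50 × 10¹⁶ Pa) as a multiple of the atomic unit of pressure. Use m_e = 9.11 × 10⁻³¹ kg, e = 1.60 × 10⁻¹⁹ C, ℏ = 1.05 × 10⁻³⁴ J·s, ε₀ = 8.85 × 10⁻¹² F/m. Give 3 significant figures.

830

atomic unit of pressure: P_au = E_h/a₀³ = m_e⁴e¹⁰/((4πε₀)⁵ℏ⁸) = 3.01 × 10¹³ Pa.
2.50 × 10¹⁶ / 3.01 × 10¹³ = 830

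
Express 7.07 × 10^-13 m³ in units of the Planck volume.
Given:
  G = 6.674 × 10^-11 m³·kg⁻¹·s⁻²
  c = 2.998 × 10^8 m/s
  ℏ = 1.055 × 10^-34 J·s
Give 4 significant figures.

1.674 × 10^92

Planck volume: V_P = (ℏG/c³)^(3/2) = 4.224 × 10^-105 m³.
7.07 × 10^-13 / 4.224 × 10^-105 = 1.674 × 10^92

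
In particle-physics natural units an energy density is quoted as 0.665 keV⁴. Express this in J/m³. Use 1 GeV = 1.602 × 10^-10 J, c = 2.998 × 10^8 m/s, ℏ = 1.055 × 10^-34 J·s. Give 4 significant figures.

[E]/[L]³ = [E]⁴/(ℏc)³; restore (ℏc)⁻³.
1 GeV⁴ → 1/(ℏc)³ × (1 GeV in J)⁴ = 2.082 × 10^37 J/m³.
Convert the energy scale: 0.665 keV⁴ = 6.65 × 10^-25 GeV⁴.
Result: 6.65 × 10^-25 × 2.082 × 10^37 = 1.384 × 10^13 J/m³.

1.384 × 10^13 J/m³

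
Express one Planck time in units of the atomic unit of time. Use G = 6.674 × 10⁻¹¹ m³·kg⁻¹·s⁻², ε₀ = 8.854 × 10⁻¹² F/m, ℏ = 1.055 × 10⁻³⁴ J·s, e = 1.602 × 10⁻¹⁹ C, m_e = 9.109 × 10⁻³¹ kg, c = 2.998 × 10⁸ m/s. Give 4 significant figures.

Planck time: t_P = √(ℏG/c⁵) = 5.392 × 10⁻⁴⁴ s
atomic unit of time: τ_au = (4πε₀)²ℏ³/(m_e e⁴) = 2.423 × 10⁻¹⁷ s
ratio = 5.392 × 10⁻⁴⁴ / 2.423 × 10⁻¹⁷ = 2.225 × 10⁻²⁷

2.225 × 10⁻²⁷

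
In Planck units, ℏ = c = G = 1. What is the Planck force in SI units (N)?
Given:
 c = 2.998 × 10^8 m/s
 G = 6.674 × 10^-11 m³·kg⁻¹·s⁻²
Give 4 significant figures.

From ℏ = c = G = 1 the force scale is F_P = c⁴/G.
  = 8.078 × 10^33 / 6.674 × 10^-11
  = 1.210 × 10^44 N

1.210 × 10^44 N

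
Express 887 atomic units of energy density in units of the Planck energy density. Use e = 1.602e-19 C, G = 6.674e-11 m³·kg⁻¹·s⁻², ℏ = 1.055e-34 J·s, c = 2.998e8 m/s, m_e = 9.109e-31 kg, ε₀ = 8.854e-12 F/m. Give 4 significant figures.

atomic unit of energy density: u_au = E_h/a₀³ = m_e⁴e¹⁰/((4πε₀)⁵ℏ⁸) = 2.929e13 J/m³
Planck energy density: u_P = c⁷/(ℏG²) = 4.632e113 J/m³
887 × 2.929e13 / 4.632e113 = 5.609e-98

5.609e-98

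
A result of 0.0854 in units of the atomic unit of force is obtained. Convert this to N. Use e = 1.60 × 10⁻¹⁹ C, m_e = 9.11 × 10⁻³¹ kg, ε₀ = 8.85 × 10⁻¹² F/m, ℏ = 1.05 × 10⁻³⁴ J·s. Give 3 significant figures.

7.11 × 10⁻⁹ N

One atomic unit of force: F_au = E_h/a₀ = m_e²e⁶/((4πε₀)³ℏ⁴) = 8.33 × 10⁻⁸ N.
0.0854 × 8.33 × 10⁻⁸ N = 7.11 × 10⁻⁹ N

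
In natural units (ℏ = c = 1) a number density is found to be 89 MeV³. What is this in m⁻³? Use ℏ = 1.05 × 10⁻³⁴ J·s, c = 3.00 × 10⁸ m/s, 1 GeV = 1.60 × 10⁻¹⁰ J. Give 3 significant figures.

Number density is [L]⁻³ = [E]³/(ℏc)³.
1 GeV³ → 1/(ℏc)³ × (1 GeV in J)³ = 1.31 × 10⁴⁷ m⁻³.
Convert the energy scale: 89 MeV³ = 8.90 × 10⁻⁸ GeV³.
Result: 8.90 × 10⁻⁸ × 1.31 × 10⁴⁷ = 1.17 × 10⁴⁰ m⁻³.

1.17 × 10⁴⁰ m⁻³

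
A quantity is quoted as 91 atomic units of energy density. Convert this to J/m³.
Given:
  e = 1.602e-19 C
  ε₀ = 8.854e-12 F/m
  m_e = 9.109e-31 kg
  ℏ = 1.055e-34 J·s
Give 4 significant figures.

One atomic unit of energy density: u_au = E_h/a₀³ = m_e⁴e¹⁰/((4πε₀)⁵ℏ⁸) = 2.929e13 J/m³.
91 × 2.929e13 J/m³ = 2.666e15 J/m³

2.666e15 J/m³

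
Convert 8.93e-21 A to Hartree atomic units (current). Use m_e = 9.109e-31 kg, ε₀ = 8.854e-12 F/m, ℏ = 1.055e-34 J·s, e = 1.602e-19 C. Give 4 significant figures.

1.351e-18

atomic unit of electric current: I_au = e E_h/ℏ = m_e e⁵/((4πε₀)²ℏ³) = 6.612e-3 A.
8.93e-21 / 6.612e-3 = 1.351e-18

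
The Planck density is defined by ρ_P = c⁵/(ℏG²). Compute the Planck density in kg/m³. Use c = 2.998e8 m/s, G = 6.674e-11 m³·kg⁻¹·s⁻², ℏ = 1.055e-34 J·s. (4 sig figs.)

5.154e96 kg/m³

ρ_P = c⁵/(ℏG²)
  = 2.422e42 / 4.699e-55
  = 5.154e96 kg/m³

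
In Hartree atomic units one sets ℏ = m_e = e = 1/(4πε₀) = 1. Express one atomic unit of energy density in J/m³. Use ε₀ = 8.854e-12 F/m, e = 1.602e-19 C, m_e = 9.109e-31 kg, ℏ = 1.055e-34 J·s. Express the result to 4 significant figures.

2.929e13 J/m³

u_au = E_h/a₀³ = m_e⁴e¹⁰/((4πε₀)⁵ℏ⁸)
E_h = 4.354e-18 J
a₀ = 5.297e-11 m
E_h/a₀³ = 2.929e13 J/m³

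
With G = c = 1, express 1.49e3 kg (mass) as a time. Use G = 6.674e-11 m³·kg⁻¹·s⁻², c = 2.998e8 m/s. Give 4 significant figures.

3.690e-33 s

Mass → time via G/c³.
1.49e3 kg × (G/c³) = 3.690e-33 s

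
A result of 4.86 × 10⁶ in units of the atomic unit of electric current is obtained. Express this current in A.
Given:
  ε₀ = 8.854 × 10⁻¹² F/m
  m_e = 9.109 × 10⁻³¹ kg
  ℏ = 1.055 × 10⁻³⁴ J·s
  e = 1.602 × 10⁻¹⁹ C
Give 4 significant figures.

3.213 × 10⁴ A

One atomic unit of electric current: I_au = e E_h/ℏ = m_e e⁵/((4πε₀)²ℏ³) = 6.612 × 10⁻³ A.
4.86 × 10⁶ × 6.612 × 10⁻³ A = 3.213 × 10⁴ A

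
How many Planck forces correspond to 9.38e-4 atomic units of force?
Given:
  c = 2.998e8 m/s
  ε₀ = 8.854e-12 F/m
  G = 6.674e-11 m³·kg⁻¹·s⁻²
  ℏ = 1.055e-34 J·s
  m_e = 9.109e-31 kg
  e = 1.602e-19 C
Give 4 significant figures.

atomic unit of force: F_au = E_h/a₀ = m_e²e⁶/((4πε₀)³ℏ⁴) = 8.220e-8 N
Planck force: F_P = c⁴/G = 1.210e44 N
9.38e-4 × 8.220e-8 / 1.210e44 = 6.370e-55

6.370e-55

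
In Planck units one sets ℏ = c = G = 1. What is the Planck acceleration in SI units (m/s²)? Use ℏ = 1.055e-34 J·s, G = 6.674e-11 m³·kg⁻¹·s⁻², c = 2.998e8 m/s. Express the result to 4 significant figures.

a_P = √(c⁷/(ℏG))
  = √(3.092e103)
  = 5.560e51 m/s²

5.560e51 m/s²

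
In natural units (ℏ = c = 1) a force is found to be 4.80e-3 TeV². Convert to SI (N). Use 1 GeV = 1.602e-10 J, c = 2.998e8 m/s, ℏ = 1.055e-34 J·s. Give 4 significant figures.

Force is [E]/[L] = [E]²/(ℏc); restore (ℏc)⁻¹.
1 GeV² → 1/(ℏc) × (1 GeV in J)² = 8.114e5 N.
Convert the energy scale: 4.80e-3 TeV² = 4.80e3 GeV².
Result: 4.80e3 × 8.114e5 = 3.895e9 N.

3.895e9 N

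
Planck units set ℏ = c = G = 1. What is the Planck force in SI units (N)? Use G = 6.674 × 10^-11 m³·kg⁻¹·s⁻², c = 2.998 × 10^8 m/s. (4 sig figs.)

The unique combination of the constants set to 1 with dimensions of force is F_P = c⁴/G.
  = 8.078 × 10^33 / 6.674 × 10^-11
  = 1.210 × 10^44 N

1.210 × 10^44 N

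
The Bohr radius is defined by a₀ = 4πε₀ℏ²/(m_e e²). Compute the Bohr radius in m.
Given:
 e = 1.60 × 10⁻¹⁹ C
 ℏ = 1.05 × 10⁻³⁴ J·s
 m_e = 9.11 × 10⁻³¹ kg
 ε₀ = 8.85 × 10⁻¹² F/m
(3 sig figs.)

a₀ = 4πε₀ℏ²/(m_e e²)
  = 1.23 × 10⁻⁷⁸ / 2.33 × 10⁻⁶⁸
  = 5.26 × 10⁻¹¹ m

5.26 × 10⁻¹¹ m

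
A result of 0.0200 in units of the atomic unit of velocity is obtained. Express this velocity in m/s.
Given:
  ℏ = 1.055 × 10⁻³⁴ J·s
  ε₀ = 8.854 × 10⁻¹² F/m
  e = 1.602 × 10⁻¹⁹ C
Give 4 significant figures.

4.373 × 10⁴ m/s

One atomic unit of velocity: v_au = e²/(4πε₀ℏ) = 2.186 × 10⁶ m/s.
0.0200 × 2.186 × 10⁶ m/s = 4.373 × 10⁴ m/s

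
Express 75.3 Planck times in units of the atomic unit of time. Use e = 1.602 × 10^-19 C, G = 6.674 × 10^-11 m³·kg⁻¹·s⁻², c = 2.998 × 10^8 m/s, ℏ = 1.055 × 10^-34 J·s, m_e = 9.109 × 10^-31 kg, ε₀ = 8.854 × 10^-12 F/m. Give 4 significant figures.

1.676 × 10^-25

Planck time: t_P = √(ℏG/c⁵) = 5.392 × 10^-44 s
atomic unit of time: τ_au = (4πε₀)²ℏ³/(m_e e⁴) = 2.423 × 10^-17 s
75.3 × 5.392 × 10^-44 / 2.423 × 10^-17 = 1.676 × 10^-25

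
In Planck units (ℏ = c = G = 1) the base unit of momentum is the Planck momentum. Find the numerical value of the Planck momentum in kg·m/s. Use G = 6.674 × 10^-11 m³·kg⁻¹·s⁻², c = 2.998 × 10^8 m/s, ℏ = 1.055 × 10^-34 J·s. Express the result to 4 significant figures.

p_P = √(ℏc³/G)
  = √(42.60)
  = 6.527 kg·m/s

6.527 kg·m/s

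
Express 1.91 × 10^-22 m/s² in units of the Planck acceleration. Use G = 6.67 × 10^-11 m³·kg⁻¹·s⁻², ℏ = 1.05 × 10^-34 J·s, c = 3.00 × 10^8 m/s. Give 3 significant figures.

3.42 × 10^-74

Planck acceleration: a_P = √(c⁷/(ℏG)) = 5.59 × 10^51 m/s².
1.91 × 10^-22 / 5.59 × 10^51 = 3.42 × 10^-74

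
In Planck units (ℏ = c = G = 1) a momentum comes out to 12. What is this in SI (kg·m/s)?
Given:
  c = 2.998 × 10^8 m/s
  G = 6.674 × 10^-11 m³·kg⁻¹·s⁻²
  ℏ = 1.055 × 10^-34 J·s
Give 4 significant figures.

One Planck momentum: p_P = √(ℏc³/G) = 6.527 kg·m/s.
12 × 6.527 kg·m/s = 78.32 kg·m/s

78.32 kg·m/s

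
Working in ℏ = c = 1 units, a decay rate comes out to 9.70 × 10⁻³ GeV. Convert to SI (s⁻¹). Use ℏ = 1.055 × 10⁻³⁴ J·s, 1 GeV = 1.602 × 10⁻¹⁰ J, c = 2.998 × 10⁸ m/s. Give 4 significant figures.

A rate is [E]/ℏ; divide by ℏ.
1 GeV → 1/ℏ × (1 GeV in J) = 1.518 × 10²⁴ s⁻¹.
Result: 9.70 × 10⁻³ × 1.518 × 10²⁴ = 1.473 × 10²² s⁻¹.

1.473 × 10²² s⁻¹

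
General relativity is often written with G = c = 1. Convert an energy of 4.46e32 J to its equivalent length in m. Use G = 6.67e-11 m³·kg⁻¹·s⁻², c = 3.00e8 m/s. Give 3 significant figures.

Energy → length via G/c⁴.
4.46e32 J × (G/c⁴) = 3.67e-12 m

3.67e-12 m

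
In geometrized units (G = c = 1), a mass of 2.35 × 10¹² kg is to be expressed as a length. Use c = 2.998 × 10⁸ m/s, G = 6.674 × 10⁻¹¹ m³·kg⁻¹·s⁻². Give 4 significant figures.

In G = c = 1 units mass has dimensions of length; the conversion factor is G/c².
2.35 × 10¹² kg × (G/c²) = 1.745 × 10⁻¹⁵ m

1.745 × 10⁻¹⁵ m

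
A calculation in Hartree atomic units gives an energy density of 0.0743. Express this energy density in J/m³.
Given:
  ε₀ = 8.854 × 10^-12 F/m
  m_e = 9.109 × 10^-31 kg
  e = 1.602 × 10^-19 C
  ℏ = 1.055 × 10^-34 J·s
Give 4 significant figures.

2.176 × 10^12 J/m³

One atomic unit of energy density: u_au = E_h/a₀³ = m_e⁴e¹⁰/((4πε₀)⁵ℏ⁸) = 2.929 × 10^13 J/m³.
0.0743 × 2.929 × 10^13 J/m³ = 2.176 × 10^12 J/m³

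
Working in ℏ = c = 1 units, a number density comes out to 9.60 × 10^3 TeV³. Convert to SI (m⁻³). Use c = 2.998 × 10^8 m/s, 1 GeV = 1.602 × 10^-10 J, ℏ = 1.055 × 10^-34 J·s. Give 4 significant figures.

Number density is [L]⁻³ = [E]³/(ℏc)³.
1 GeV³ → 1/(ℏc)³ × (1 GeV in J)³ = 1.299 × 10^47 m⁻³.
Convert the energy scale: 9.60 × 10^3 TeV³ = 9.60 × 10^12 GeV³.
Result: 9.60 × 10^12 × 1.299 × 10^47 = 1.247 × 10^60 m⁻³.

1.247 × 10^60 m⁻³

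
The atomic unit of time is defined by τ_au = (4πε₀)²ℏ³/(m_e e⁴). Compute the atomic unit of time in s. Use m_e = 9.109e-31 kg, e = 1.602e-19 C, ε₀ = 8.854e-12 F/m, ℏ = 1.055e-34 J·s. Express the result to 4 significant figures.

τ_au = (4πε₀)²ℏ³/(m_e e⁴)
E_h = 4.354e-18 J
ℏ/E_h = 2.423e-17 s

2.423e-17 s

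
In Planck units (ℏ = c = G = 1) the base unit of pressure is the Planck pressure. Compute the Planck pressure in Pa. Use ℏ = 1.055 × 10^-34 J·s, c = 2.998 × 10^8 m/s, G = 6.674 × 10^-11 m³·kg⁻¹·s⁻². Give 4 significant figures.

p_P = c⁷/(ℏG²)
  = 2.177 × 10^59 / 4.699 × 10^-55
  = 4.632 × 10^113 Pa

4.632 × 10^113 Pa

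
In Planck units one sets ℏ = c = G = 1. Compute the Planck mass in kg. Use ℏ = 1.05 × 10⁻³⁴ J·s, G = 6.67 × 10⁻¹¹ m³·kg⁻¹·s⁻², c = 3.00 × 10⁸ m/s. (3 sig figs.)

m_P = √(ℏc/G)
  = √(4.72 × 10⁻¹⁶)
  = 2.17 × 10⁻⁸ kg

2.17 × 10⁻⁸ kg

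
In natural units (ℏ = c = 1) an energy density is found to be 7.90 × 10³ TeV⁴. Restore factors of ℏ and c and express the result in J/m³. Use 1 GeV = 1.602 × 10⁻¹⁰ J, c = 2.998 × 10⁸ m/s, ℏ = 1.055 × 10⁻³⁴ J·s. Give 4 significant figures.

[E]/[L]³ = [E]⁴/(ℏc)³; restore (ℏc)⁻³.
1 GeV⁴ → 1/(ℏc)³ × (1 GeV in J)⁴ = 2.082 × 10³⁷ J/m³.
Convert the energy scale: 7.90 × 10³ TeV⁴ = 7.90 × 10¹⁵ GeV⁴.
Result: 7.90 × 10¹⁵ × 2.082 × 10³⁷ = 1.644 × 10⁵³ J/m³.

1.644 × 10⁵³ J/m³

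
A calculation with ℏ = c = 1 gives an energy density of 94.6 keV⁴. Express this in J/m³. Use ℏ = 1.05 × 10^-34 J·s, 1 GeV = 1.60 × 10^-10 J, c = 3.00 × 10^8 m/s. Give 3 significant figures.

[E]/[L]³ = [E]⁴/(ℏc)³; restore (ℏc)⁻³.
1 GeV⁴ → 1/(ℏc)³ × (1 GeV in J)⁴ = 2.10 × 10^37 J/m³.
Convert the energy scale: 94.6 keV⁴ = 9.46 × 10^-23 GeV⁴.
Result: 9.46 × 10^-23 × 2.10 × 10^37 = 1.98 × 10^15 J/m³.

1.98 × 10^15 J/m³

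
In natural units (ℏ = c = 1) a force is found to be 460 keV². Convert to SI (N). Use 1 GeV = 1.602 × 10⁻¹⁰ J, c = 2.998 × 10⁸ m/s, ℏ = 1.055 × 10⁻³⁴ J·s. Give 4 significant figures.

3.732 × 10⁻⁴ N

Force is [E]/[L] = [E]²/(ℏc); restore (ℏc)⁻¹.
1 GeV² → 1/(ℏc) × (1 GeV in J)² = 8.114 × 10⁵ N.
Convert the energy scale: 460 keV² = 4.60 × 10⁻¹⁰ GeV².
Result: 4.60 × 10⁻¹⁰ × 8.114 × 10⁵ = 3.732 × 10⁻⁴ N.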